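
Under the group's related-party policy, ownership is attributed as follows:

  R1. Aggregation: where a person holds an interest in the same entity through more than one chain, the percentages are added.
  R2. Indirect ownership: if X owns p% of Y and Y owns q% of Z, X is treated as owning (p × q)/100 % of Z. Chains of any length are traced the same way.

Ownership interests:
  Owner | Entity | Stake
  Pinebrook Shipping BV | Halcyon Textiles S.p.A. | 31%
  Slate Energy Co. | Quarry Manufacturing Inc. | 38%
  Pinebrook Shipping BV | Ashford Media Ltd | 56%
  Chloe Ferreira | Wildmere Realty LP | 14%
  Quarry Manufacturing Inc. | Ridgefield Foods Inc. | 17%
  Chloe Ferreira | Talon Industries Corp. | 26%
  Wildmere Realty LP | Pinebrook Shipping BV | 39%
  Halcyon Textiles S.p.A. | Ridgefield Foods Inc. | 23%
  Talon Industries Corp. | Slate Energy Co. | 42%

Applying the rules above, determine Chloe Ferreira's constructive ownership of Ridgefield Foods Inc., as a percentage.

1.09473%

Chain via Talon Industries Corp. → Slate Energy Co. → Quarry Manufacturing Inc. (R2): 26% × 42% × 38% × 17% = 0.705432% of Ridgefield Foods Inc.
Chain via Wildmere Realty LP → Pinebrook Shipping BV → Halcyon Textiles S.p.A. (R2): 14% × 39% × 31% × 23% = 0.389298% of Ridgefield Foods Inc.
Aggregating (R1): 0.705432% + 0.389298% = 1.09473%.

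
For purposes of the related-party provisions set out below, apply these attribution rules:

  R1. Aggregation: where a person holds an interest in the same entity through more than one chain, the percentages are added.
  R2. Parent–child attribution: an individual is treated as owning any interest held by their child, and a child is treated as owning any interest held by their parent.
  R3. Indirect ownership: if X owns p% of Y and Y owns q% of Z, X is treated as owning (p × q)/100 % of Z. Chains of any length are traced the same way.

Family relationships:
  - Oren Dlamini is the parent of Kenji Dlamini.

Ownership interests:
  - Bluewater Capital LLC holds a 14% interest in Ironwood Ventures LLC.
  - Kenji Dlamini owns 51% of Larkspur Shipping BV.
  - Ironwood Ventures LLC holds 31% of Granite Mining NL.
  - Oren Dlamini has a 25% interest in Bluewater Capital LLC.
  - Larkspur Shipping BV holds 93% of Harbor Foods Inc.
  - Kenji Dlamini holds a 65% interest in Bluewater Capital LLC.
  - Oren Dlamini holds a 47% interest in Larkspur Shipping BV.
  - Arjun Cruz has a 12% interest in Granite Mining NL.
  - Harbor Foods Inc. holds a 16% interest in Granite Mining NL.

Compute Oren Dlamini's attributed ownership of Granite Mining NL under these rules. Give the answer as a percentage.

By parent–child attribution (R2), Oren Dlamini is treated as also owning Kenji Dlamini's interest in Larkspur Shipping BV, giving 47% + 51% = 98%.
By parent–child attribution (R2), Oren Dlamini is treated as also owning Kenji Dlamini's interest in Bluewater Capital LLC, giving 25% + 65% = 90%.
Chain via Larkspur Shipping BV → Harbor Foods Inc. (R3): 98% × 93% × 16% = 14.5824% of Granite Mining NL.
Chain via Bluewater Capital LLC → Ironwood Ventures LLC (R3): 90% × 14% × 31% = 3.906% of Granite Mining NL.
Aggregating (R1): 14.5824% + 3.906% = 18.4884%.

18.4884%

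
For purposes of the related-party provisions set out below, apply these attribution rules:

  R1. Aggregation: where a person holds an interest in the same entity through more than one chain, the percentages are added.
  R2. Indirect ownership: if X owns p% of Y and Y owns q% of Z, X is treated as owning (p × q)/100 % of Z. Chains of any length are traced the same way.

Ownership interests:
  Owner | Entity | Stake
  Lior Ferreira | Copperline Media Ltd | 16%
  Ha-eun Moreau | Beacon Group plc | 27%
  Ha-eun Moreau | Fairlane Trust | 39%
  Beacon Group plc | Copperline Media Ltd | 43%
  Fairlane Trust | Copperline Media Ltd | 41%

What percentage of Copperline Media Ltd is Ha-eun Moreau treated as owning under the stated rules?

Chain via Fairlane Trust (R2): 39% × 41% = 15.99% of Copperline Media Ltd.
Chain via Beacon Group plc (R2): 27% × 43% = 11.61% of Copperline Media Ltd.
Aggregating (R1): 15.99% + 11.61% = 27.6%.

27.6%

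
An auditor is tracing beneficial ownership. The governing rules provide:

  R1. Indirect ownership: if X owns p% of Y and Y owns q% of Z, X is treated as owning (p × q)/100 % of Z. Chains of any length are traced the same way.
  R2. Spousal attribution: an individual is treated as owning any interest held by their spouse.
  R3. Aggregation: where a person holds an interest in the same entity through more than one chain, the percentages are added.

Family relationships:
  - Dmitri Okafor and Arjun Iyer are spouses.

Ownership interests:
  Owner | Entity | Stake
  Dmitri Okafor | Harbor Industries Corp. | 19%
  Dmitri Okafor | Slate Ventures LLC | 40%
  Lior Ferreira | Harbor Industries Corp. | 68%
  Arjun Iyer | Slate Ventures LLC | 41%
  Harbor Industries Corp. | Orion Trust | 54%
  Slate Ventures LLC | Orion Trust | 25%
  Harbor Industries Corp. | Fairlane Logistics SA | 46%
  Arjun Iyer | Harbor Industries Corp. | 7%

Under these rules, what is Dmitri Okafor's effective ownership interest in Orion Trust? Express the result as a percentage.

34.29%

By spousal attribution (R2), Dmitri Okafor is treated as also owning Arjun Iyer's interest in Harbor Industries Corp, giving 19% + 7% = 26%.
By spousal attribution (R2), Dmitri Okafor is treated as also owning Arjun Iyer's interest in Slate Ventures LLC, giving 40% + 41% = 81%.
Chain via Harbor Industries Corp. (R1): 26% × 54% = 14.04% of Orion Trust.
Chain via Slate Ventures LLC (R1): 81% × 25% = 20.25% of Orion Trust.
Aggregating (R3): 14.04% + 20.25% = 34.29%.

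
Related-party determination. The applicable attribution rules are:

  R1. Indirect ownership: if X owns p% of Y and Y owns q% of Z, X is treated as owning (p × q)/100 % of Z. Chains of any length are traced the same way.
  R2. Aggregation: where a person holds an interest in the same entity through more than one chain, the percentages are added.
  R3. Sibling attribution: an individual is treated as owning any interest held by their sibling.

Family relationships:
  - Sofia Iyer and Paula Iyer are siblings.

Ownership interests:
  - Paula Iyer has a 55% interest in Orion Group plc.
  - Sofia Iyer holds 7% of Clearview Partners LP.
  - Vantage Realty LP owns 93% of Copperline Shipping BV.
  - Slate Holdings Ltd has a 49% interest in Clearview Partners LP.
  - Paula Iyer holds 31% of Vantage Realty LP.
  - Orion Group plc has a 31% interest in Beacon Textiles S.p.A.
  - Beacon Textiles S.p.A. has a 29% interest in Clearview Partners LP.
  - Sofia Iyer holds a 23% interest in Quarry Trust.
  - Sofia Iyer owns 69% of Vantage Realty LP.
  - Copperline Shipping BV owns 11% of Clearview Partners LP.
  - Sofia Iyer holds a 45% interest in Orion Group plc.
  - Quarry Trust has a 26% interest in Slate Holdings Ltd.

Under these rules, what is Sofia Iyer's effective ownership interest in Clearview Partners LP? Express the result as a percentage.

29.1502%

By sibling attribution (R3), Sofia Iyer is treated as also owning Paula Iyer's interest in Vantage Realty LP, giving 69% + 31% = 100%.
By sibling attribution (R3), Sofia Iyer is treated as also owning Paula Iyer's interest in Orion Group plc, giving 45% + 55% = 100%.
Chain via Quarry Trust → Slate Holdings Ltd (R1): 23% × 26% × 49% = 2.9302% of Clearview Partners LP.
Chain via Vantage Realty LP → Copperline Shipping BV (R1): 100% × 93% × 11% = 10.23% of Clearview Partners LP.
Chain via Orion Group plc → Beacon Textiles S.p.A. (R1): 100% × 31% × 29% = 8.99% of Clearview Partners LP.
Direct interest in Clearview Partners LP: 7%.
Aggregating (R2): 2.9302% + 10.23% + 8.99% + 7% = 29.1502%.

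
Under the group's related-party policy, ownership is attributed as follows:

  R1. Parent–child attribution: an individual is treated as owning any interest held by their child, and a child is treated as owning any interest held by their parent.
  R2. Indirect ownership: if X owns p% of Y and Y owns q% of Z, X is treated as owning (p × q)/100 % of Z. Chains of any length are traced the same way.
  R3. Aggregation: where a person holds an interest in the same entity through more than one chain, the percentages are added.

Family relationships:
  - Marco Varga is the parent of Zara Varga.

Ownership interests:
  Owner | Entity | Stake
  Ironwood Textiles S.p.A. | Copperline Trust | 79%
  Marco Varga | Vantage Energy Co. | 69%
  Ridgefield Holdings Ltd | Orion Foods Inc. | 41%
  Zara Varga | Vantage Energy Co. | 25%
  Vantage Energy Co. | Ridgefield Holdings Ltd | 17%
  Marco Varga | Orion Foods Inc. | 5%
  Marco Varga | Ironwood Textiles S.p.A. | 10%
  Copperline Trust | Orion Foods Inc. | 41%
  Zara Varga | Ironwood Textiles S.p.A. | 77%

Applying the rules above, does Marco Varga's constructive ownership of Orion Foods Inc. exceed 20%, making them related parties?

By parent–child attribution (R1), Marco Varga is treated as also owning Zara Varga's interest in Vantage Energy Co, giving 69% + 25% = 94%.
By parent–child attribution (R1), Marco Varga is treated as also owning Zara Varga's interest in Ironwood Textiles S.p.A, giving 10% + 77% = 87%.
Chain via Vantage Energy Co. → Ridgefield Holdings Ltd (R2): 94% × 17% × 41% = 6.5518% of Orion Foods Inc.
Chain via Ironwood Textiles S.p.A. → Copperline Trust (R2): 87% × 79% × 41% = 28.1793% of Orion Foods Inc.
Direct interest in Orion Foods Inc: 5%.
Aggregating (R3): 6.5518% + 28.1793% + 5% = 39.7311%.
39.7311% exceeds the 20% threshold, so Marco is a related party to Orion Foods Inc.

Yes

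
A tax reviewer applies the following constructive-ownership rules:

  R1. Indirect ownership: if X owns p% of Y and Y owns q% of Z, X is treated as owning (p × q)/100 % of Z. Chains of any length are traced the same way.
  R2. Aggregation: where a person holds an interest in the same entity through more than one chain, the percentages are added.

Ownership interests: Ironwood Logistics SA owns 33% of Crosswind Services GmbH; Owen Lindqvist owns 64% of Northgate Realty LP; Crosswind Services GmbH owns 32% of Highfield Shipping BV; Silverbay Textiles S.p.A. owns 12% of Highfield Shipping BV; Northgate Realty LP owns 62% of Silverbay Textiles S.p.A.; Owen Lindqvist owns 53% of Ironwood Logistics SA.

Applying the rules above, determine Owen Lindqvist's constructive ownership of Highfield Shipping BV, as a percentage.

Chain via Ironwood Logistics SA → Crosswind Services GmbH (R1): 53% × 33% × 32% = 5.5968% of Highfield Shipping BV.
Chain via Northgate Realty LP → Silverbay Textiles S.p.A. (R1): 64% × 62% × 12% = 4.7616% of Highfield Shipping BV.
Aggregating (R2): 5.5968% + 4.7616% = 10.3584%.

10.3584%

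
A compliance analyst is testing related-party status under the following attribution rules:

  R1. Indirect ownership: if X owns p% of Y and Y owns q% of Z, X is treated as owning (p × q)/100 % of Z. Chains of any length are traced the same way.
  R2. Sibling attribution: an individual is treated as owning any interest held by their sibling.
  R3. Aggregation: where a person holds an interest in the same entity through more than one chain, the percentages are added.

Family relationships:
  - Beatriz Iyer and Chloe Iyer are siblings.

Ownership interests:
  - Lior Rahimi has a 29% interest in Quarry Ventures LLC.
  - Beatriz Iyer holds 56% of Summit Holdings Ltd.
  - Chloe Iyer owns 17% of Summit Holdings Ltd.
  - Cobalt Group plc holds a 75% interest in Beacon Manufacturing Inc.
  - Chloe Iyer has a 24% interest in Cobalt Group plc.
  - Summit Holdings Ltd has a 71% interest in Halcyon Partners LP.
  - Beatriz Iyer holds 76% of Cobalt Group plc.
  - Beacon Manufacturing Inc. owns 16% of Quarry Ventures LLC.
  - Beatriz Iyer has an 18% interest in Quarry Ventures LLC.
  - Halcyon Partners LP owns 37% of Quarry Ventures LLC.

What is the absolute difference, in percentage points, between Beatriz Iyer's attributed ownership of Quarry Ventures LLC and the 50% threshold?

By sibling attribution (R2), Beatriz Iyer is treated as also owning Chloe Iyer's interest in Summit Holdings Ltd, giving 56% + 17% = 73%.
By sibling attribution (R2), Beatriz Iyer is treated as also owning Chloe Iyer's interest in Cobalt Group plc, giving 76% + 24% = 100%.
Chain via Summit Holdings Ltd → Halcyon Partners LP (R1): 73% × 71% × 37% = 19.1771% of Quarry Ventures LLC.
Chain via Cobalt Group plc → Beacon Manufacturing Inc. (R1): 100% × 75% × 16% = 12% of Quarry Ventures LLC.
Direct interest in Quarry Ventures LLC: 18%.
Aggregating (R3): 19.1771% + 12% + 18% = 49.1771%.
49.1771% falls short of the 50% threshold by 0.8229 percentage points.

0.8229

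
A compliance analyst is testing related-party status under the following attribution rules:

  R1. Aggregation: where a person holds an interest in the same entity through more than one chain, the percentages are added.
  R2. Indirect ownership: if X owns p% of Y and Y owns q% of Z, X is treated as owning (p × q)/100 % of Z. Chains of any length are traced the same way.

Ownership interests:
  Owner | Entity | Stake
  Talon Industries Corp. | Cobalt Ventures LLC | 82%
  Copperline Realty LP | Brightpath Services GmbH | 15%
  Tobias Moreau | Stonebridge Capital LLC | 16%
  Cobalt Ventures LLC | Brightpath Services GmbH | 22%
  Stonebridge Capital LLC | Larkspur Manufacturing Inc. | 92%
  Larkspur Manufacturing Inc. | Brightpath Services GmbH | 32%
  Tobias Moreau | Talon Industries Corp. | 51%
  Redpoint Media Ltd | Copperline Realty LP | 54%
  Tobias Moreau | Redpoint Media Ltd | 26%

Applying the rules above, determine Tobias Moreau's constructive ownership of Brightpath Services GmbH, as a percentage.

16.0168%

Chain via Talon Industries Corp. → Cobalt Ventures LLC (R2): 51% × 82% × 22% = 9.2004% of Brightpath Services GmbH.
Chain via Stonebridge Capital LLC → Larkspur Manufacturing Inc. (R2): 16% × 92% × 32% = 4.7104% of Brightpath Services GmbH.
Chain via Redpoint Media Ltd → Copperline Realty LP (R2): 26% × 54% × 15% = 2.106% of Brightpath Services GmbH.
Aggregating (R1): 9.2004% + 4.7104% + 2.106% = 16.0168%.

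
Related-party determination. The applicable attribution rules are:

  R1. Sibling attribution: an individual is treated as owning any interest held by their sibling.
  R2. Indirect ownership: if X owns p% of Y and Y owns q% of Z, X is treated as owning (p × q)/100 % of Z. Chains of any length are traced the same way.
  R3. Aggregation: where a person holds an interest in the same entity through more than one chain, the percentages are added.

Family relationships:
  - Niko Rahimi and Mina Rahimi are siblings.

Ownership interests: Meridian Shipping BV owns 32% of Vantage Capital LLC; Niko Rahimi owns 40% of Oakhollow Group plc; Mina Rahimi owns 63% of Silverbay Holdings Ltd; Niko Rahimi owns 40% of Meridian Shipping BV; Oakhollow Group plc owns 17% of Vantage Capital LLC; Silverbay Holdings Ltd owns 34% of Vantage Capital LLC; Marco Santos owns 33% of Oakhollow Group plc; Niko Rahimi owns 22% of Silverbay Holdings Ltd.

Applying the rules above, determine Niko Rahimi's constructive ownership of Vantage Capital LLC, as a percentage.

48.5%

By sibling attribution (R1), Niko Rahimi is treated as also owning Mina Rahimi's interest in Silverbay Holdings Ltd, giving 22% + 63% = 85%.
Chain via Meridian Shipping BV (R2): 40% × 32% = 12.8% of Vantage Capital LLC.
Chain via Silverbay Holdings Ltd (R2): 85% × 34% = 28.9% of Vantage Capital LLC.
Chain via Oakhollow Group plc (R2): 40% × 17% = 6.8% of Vantage Capital LLC.
Aggregating (R3): 12.8% + 28.9% + 6.8% = 48.5%.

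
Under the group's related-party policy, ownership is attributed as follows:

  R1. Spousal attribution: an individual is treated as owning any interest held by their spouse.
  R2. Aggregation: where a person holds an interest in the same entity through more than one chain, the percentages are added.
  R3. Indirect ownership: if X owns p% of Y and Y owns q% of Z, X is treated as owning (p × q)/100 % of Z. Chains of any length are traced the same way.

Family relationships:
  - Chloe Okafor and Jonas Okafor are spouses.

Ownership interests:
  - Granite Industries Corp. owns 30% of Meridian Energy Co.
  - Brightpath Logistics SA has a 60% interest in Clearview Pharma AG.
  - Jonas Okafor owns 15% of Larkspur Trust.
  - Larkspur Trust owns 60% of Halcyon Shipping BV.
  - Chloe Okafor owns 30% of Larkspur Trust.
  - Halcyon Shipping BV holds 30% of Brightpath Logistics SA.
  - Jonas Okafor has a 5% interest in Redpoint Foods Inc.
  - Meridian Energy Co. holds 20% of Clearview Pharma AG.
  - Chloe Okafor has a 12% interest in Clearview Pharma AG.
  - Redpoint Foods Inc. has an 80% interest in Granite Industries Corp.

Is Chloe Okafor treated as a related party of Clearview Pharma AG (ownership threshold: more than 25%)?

No

By spousal attribution (R1), Chloe Okafor is treated as also owning Jonas Okafor's interest in Larkspur Trust, giving 30% + 15% = 45%.
By spousal attribution (R1), Chloe Okafor is treated as owning Jonas Okafor's 5% interest in Redpoint Foods Inc.
Chain via Larkspur Trust → Halcyon Shipping BV → Brightpath Logistics SA (R3): 45% × 60% × 30% × 60% = 4.86% of Clearview Pharma AG.
Direct interest in Clearview Pharma AG: 12%.
Chain via Redpoint Foods Inc. → Granite Industries Corp. → Meridian Energy Co. (R3): 5% × 80% × 30% × 20% = 0.24% of Clearview Pharma AG.
Aggregating (R2): 4.86% + 12% + 0.24% = 17.1%.
17.1% does not exceed the 25% threshold, so Chloe is not a related party to Clearview Pharma AG.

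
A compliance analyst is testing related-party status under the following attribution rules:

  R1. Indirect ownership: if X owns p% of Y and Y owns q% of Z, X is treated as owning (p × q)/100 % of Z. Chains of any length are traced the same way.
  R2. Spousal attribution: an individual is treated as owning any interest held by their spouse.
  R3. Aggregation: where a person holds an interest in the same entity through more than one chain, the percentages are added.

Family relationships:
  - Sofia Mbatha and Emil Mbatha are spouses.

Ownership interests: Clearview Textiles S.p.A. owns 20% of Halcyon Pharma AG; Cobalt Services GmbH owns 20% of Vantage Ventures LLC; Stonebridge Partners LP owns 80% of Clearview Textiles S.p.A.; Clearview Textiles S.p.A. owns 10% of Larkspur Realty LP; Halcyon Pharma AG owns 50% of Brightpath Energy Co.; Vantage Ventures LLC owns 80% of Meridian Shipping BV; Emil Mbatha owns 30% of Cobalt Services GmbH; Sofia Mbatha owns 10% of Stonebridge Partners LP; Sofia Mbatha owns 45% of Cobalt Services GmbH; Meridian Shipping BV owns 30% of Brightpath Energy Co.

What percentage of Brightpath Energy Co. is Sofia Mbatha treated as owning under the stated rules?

By spousal attribution (R2), Sofia Mbatha is treated as also owning Emil Mbatha's interest in Cobalt Services GmbH, giving 45% + 30% = 75%.
Chain via Cobalt Services GmbH → Vantage Ventures LLC → Meridian Shipping BV (R1): 75% × 20% × 80% × 30% = 3.6% of Brightpath Energy Co.
Chain via Stonebridge Partners LP → Clearview Textiles S.p.A. → Halcyon Pharma AG (R1): 10% × 80% × 20% × 50% = 0.8% of Brightpath Energy Co.
Aggregating (R3): 3.6% + 0.8% = 4.4%.

4.4%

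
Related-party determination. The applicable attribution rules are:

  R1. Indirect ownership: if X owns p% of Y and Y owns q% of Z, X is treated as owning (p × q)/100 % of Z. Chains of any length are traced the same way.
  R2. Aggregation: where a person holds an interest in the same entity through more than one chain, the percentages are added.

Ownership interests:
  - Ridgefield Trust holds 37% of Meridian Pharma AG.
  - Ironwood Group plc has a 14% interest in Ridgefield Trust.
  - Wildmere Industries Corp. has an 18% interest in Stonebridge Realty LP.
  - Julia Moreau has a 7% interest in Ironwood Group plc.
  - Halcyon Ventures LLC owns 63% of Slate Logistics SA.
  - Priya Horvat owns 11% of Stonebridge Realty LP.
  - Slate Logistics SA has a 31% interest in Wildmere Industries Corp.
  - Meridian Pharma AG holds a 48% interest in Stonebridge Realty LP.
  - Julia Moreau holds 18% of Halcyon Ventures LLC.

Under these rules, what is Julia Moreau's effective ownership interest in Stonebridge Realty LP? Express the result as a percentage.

Chain via Halcyon Ventures LLC → Slate Logistics SA → Wildmere Industries Corp. (R1): 18% × 63% × 31% × 18% = 0.632772% of Stonebridge Realty LP.
Chain via Ironwood Group plc → Ridgefield Trust → Meridian Pharma AG (R1): 7% × 14% × 37% × 48% = 0.174048% of Stonebridge Realty LP.
Aggregating (R2): 0.632772% + 0.174048% = 0.80682%.

0.80682%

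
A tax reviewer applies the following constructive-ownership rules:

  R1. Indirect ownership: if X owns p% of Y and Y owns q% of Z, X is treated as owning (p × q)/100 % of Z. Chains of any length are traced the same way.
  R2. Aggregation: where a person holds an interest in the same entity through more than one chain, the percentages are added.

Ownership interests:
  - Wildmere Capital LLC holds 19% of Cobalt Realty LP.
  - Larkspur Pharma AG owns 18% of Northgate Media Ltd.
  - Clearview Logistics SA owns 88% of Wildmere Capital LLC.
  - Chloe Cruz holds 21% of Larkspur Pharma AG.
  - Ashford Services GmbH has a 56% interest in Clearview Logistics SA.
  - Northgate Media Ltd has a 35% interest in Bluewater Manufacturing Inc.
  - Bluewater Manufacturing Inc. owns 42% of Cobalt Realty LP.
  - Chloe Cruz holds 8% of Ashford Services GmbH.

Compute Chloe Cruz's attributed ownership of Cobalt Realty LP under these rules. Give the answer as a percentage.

1.304716%

Chain via Ashford Services GmbH → Clearview Logistics SA → Wildmere Capital LLC (R1): 8% × 56% × 88% × 19% = 0.749056% of Cobalt Realty LP.
Chain via Larkspur Pharma AG → Northgate Media Ltd → Bluewater Manufacturing Inc. (R1): 21% × 18% × 35% × 42% = 0.55566% of Cobalt Realty LP.
Aggregating (R2): 0.749056% + 0.55566% = 1.304716%.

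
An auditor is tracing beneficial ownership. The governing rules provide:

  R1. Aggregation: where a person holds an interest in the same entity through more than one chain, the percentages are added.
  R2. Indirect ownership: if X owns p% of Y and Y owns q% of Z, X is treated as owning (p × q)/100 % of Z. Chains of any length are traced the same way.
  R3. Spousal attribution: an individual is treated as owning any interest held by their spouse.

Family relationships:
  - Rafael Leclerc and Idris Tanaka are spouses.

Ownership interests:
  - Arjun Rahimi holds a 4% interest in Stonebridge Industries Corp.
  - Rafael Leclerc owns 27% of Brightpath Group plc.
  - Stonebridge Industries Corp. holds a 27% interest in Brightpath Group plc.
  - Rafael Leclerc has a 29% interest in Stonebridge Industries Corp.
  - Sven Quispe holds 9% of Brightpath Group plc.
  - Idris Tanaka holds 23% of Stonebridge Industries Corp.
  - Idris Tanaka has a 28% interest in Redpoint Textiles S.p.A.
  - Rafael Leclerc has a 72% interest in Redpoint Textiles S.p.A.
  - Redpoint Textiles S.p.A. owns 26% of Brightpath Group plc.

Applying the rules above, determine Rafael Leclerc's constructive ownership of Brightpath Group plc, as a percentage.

67.04%

By spousal attribution (R3), Rafael Leclerc is treated as also owning Idris Tanaka's interest in Stonebridge Industries Corp, giving 29% + 23% = 52%.
By spousal attribution (R3), Rafael Leclerc is treated as also owning Idris Tanaka's interest in Redpoint Textiles S.p.A, giving 72% + 28% = 100%.
Chain via Stonebridge Industries Corp. (R2): 52% × 27% = 14.04% of Brightpath Group plc.
Chain via Redpoint Textiles S.p.A. (R2): 100% × 26% = 26% of Brightpath Group plc.
Direct interest in Brightpath Group plc: 27%.
Aggregating (R1): 14.04% + 26% + 27% = 67.04%.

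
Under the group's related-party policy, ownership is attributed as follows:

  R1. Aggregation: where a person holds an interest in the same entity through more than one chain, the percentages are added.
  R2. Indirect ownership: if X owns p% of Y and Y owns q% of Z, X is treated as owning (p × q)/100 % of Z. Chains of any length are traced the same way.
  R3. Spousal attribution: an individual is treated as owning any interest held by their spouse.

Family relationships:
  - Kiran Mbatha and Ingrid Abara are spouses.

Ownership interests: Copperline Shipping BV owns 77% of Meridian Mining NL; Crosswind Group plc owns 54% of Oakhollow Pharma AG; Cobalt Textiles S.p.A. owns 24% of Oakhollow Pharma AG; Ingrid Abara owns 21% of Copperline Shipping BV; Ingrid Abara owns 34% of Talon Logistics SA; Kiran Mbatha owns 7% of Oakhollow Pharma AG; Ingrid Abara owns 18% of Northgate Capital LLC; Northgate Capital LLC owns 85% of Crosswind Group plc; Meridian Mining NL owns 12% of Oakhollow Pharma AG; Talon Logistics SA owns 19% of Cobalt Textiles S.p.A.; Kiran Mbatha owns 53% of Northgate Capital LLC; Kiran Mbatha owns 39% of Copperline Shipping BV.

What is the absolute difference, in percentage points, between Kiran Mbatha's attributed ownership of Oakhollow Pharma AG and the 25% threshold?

21.6834

By spousal attribution (R3), Kiran Mbatha is treated as also owning Ingrid Abara's interest in Copperline Shipping BV, giving 39% + 21% = 60%.
By spousal attribution (R3), Kiran Mbatha is treated as also owning Ingrid Abara's interest in Northgate Capital LLC, giving 53% + 18% = 71%.
By spousal attribution (R3), Kiran Mbatha is treated as owning Ingrid Abara's 34% interest in Talon Logistics SA.
Chain via Copperline Shipping BV → Meridian Mining NL (R2): 60% × 77% × 12% = 5.544% of Oakhollow Pharma AG.
Chain via Northgate Capital LLC → Crosswind Group plc (R2): 71% × 85% × 54% = 32.589% of Oakhollow Pharma AG.
Direct interest in Oakhollow Pharma AG: 7%.
Chain via Talon Logistics SA → Cobalt Textiles S.p.A. (R2): 34% × 19% × 24% = 1.5504% of Oakhollow Pharma AG.
Aggregating (R1): 5.544% + 32.589% + 7% + 1.5504% = 46.6834%.
46.6834% exceeds the 25% threshold by 21.6834 percentage points.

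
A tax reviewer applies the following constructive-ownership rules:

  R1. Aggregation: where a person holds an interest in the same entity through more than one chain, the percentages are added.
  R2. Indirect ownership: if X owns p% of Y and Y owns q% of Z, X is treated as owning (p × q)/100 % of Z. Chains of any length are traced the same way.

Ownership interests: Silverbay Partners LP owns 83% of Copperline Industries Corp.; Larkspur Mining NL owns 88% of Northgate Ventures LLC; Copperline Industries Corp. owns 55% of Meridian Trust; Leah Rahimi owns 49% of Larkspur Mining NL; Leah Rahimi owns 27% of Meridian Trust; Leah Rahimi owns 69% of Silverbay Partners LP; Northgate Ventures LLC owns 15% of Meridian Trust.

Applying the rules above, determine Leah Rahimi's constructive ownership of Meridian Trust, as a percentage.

Chain via Silverbay Partners LP → Copperline Industries Corp. (R2): 69% × 83% × 55% = 31.4985% of Meridian Trust.
Chain via Larkspur Mining NL → Northgate Ventures LLC (R2): 49% × 88% × 15% = 6.468% of Meridian Trust.
Direct interest in Meridian Trust: 27%.
Aggregating (R1): 31.4985% + 6.468% + 27% = 64.9665%.

64.9665%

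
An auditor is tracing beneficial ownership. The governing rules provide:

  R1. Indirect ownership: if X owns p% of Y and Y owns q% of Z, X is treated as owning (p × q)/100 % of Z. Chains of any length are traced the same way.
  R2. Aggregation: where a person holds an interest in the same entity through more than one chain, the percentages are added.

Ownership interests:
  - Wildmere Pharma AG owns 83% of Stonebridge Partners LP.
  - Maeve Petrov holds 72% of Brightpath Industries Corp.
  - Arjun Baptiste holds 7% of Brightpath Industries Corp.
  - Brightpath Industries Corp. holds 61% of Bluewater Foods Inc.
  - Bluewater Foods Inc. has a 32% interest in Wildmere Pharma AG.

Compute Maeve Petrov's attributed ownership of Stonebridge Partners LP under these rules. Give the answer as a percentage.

11.665152%

Chain via Brightpath Industries Corp. → Bluewater Foods Inc. → Wildmere Pharma AG (R1): 72% × 61% × 32% × 83% = 11.665152% of Stonebridge Partners LP.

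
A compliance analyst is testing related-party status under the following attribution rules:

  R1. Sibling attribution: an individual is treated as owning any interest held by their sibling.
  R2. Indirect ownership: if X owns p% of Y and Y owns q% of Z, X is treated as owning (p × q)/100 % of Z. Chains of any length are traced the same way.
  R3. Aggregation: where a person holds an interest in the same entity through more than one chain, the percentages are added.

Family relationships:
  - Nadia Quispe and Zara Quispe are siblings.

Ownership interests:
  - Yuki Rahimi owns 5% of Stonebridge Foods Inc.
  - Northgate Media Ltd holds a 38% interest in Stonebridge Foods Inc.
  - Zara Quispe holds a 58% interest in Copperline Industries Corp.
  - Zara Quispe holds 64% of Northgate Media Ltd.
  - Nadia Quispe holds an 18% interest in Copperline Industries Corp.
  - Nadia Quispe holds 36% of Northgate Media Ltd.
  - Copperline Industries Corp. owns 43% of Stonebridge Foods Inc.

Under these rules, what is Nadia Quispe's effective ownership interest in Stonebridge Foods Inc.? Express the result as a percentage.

By sibling attribution (R1), Nadia Quispe is treated as also owning Zara Quispe's interest in Copperline Industries Corp, giving 18% + 58% = 76%.
By sibling attribution (R1), Nadia Quispe is treated as also owning Zara Quispe's interest in Northgate Media Ltd, giving 36% + 64% = 100%.
Chain via Copperline Industries Corp. (R2): 76% × 43% = 32.68% of Stonebridge Foods Inc.
Chain via Northgate Media Ltd (R2): 100% × 38% = 38% of Stonebridge Foods Inc.
Aggregating (R3): 32.68% + 38% = 70.68%.

70.68%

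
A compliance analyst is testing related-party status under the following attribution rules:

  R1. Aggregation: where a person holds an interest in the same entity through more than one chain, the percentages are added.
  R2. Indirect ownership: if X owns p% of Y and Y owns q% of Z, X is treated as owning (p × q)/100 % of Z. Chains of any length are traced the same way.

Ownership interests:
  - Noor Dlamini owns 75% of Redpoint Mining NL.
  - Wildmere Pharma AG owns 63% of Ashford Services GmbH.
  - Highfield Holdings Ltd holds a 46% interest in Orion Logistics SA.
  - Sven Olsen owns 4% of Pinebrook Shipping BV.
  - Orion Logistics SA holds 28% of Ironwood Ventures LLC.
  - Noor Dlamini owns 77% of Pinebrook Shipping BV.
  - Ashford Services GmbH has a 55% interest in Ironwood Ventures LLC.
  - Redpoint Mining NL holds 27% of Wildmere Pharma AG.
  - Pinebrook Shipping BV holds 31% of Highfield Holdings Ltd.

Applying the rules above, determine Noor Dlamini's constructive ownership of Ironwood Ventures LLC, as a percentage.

Chain via Redpoint Mining NL → Wildmere Pharma AG → Ashford Services GmbH (R2): 75% × 27% × 63% × 55% = 7.016625% of Ironwood Ventures LLC.
Chain via Pinebrook Shipping BV → Highfield Holdings Ltd → Orion Logistics SA (R2): 77% × 31% × 46% × 28% = 3.074456% of Ironwood Ventures LLC.
Aggregating (R1): 7.016625% + 3.074456% = 10.091081%.

10.091081%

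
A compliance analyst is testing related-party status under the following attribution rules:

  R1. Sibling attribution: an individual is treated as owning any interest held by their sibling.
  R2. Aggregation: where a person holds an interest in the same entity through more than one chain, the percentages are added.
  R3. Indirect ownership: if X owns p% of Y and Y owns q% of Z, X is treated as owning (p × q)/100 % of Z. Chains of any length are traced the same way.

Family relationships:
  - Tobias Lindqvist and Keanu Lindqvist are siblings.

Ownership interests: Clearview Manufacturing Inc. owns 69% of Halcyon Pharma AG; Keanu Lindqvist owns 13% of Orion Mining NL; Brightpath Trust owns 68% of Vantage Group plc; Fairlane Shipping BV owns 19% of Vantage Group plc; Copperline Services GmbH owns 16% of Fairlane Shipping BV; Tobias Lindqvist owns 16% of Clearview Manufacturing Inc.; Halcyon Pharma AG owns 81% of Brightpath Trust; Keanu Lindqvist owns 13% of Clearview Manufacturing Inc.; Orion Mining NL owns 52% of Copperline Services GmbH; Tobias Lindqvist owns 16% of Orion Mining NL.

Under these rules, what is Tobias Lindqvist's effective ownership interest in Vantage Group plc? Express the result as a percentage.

By sibling attribution (R1), Tobias Lindqvist is treated as also owning Keanu Lindqvist's interest in Orion Mining NL, giving 16% + 13% = 29%.
By sibling attribution (R1), Tobias Lindqvist is treated as also owning Keanu Lindqvist's interest in Clearview Manufacturing Inc, giving 16% + 13% = 29%.
Chain via Orion Mining NL → Copperline Services GmbH → Fairlane Shipping BV (R3): 29% × 52% × 16% × 19% = 0.458432% of Vantage Group plc.
Chain via Clearview Manufacturing Inc. → Halcyon Pharma AG → Brightpath Trust (R3): 29% × 69% × 81% × 68% = 11.021508% of Vantage Group plc.
Aggregating (R2): 0.458432% + 11.021508% = 11.47994%.

11.47994%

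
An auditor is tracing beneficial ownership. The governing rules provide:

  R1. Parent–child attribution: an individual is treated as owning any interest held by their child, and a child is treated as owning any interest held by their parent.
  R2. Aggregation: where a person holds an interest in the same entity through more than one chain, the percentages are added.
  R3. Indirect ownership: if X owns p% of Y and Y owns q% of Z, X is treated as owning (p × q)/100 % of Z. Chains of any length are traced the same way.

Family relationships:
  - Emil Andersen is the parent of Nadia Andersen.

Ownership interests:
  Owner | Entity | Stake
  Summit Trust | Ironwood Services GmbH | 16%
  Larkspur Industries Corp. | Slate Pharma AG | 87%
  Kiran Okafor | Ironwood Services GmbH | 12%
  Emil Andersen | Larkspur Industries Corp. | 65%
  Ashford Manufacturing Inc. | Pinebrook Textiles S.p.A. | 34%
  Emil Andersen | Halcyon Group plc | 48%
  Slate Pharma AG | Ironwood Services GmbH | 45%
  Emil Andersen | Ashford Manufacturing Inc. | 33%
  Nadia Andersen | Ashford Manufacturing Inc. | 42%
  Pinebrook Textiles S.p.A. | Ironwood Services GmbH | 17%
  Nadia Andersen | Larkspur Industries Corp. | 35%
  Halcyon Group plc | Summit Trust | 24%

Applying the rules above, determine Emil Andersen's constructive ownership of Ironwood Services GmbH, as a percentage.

45.3282%

By parent–child attribution (R1), Emil Andersen is treated as also owning Nadia Andersen's interest in Ashford Manufacturing Inc, giving 33% + 42% = 75%.
By parent–child attribution (R1), Emil Andersen is treated as also owning Nadia Andersen's interest in Larkspur Industries Corp, giving 65% + 35% = 100%.
Chain via Halcyon Group plc → Summit Trust (R3): 48% × 24% × 16% = 1.8432% of Ironwood Services GmbH.
Chain via Ashford Manufacturing Inc. → Pinebrook Textiles S.p.A. (R3): 75% × 34% × 17% = 4.335% of Ironwood Services GmbH.
Chain via Larkspur Industries Corp. → Slate Pharma AG (R3): 100% × 87% × 45% = 39.15% of Ironwood Services GmbH.
Aggregating (R2): 1.8432% + 4.335% + 39.15% = 45.3282%.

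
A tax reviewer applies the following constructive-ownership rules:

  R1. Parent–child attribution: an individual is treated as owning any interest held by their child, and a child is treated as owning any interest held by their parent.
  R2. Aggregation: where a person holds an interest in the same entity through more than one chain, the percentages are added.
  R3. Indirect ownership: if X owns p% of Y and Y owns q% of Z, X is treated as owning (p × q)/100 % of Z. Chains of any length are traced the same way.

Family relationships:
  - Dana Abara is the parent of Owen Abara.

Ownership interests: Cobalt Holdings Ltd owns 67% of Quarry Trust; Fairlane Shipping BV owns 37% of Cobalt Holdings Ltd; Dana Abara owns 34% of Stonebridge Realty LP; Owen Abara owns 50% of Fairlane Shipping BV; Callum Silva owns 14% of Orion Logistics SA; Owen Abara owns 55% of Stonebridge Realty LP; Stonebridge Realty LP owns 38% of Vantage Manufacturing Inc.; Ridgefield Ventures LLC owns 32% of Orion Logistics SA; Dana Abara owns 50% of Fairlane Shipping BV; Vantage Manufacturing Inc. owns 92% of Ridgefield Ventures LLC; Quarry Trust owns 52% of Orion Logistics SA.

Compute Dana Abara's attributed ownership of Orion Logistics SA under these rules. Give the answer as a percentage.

22.847408%

By parent–child attribution (R1), Dana Abara is treated as also owning Owen Abara's interest in Fairlane Shipping BV, giving 50% + 50% = 100%.
By parent–child attribution (R1), Dana Abara is treated as also owning Owen Abara's interest in Stonebridge Realty LP, giving 34% + 55% = 89%.
Chain via Fairlane Shipping BV → Cobalt Holdings Ltd → Quarry Trust (R3): 100% × 37% × 67% × 52% = 12.8908% of Orion Logistics SA.
Chain via Stonebridge Realty LP → Vantage Manufacturing Inc. → Ridgefield Ventures LLC (R3): 89% × 38% × 92% × 32% = 9.956608% of Orion Logistics SA.
Aggregating (R2): 12.8908% + 9.956608% = 22.847408%.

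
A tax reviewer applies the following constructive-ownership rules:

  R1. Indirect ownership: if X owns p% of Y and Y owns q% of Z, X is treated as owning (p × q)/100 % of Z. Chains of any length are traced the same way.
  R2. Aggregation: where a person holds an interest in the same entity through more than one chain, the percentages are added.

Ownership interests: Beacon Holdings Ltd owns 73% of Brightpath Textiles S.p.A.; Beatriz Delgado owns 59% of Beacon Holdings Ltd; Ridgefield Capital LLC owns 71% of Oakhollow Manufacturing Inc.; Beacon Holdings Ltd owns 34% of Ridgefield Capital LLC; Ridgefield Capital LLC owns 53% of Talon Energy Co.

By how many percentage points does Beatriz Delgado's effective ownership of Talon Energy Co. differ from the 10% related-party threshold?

Chain via Beacon Holdings Ltd → Ridgefield Capital LLC (R1): 59% × 34% × 53% = 10.6318% of Talon Energy Co.
10.6318% exceeds the 10% threshold by 0.6318 percentage points.

0.6318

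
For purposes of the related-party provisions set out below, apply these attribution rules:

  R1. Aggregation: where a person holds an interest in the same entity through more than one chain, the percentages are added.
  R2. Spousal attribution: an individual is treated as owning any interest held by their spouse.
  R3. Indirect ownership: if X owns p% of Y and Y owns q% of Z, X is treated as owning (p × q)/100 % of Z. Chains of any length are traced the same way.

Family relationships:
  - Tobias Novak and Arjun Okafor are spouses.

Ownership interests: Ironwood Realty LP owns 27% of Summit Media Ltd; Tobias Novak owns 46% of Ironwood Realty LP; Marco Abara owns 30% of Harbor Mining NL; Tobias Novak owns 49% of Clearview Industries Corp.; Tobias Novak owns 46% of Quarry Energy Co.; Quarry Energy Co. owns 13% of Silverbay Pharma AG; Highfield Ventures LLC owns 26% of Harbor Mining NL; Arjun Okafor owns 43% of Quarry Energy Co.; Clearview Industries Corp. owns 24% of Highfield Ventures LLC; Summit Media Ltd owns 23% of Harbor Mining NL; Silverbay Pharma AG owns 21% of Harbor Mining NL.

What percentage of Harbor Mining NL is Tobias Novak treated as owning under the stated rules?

By spousal attribution (R2), Tobias Novak is treated as also owning Arjun Okafor's interest in Quarry Energy Co, giving 46% + 43% = 89%.
Chain via Clearview Industries Corp. → Highfield Ventures LLC (R3): 49% × 24% × 26% = 3.0576% of Harbor Mining NL.
Chain via Quarry Energy Co. → Silverbay Pharma AG (R3): 89% × 13% × 21% = 2.4297% of Harbor Mining NL.
Chain via Ironwood Realty LP → Summit Media Ltd (R3): 46% × 27% × 23% = 2.8566% of Harbor Mining NL.
Aggregating (R1): 3.0576% + 2.4297% + 2.8566% = 8.3439%.

8.3439%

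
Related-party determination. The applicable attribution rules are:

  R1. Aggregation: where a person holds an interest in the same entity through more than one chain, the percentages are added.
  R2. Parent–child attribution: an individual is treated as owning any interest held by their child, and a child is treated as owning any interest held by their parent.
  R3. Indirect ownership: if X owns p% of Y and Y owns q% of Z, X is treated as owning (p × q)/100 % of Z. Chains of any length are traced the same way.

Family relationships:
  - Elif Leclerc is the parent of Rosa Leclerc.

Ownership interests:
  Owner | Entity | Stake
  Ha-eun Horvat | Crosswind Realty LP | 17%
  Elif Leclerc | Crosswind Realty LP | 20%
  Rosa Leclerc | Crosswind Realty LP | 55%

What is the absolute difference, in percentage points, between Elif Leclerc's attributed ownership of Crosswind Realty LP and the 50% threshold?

25

By parent–child attribution (R2), Elif Leclerc is treated as also owning Rosa Leclerc's interest in Crosswind Realty LP, giving 20% + 55% = 75%.
Direct interest in Crosswind Realty LP: 75%.
75% exceeds the 50% threshold by 25 percentage points.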